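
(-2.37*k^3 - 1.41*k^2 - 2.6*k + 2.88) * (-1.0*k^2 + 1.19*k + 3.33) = 2.37*k^5 - 1.4103*k^4 - 6.97*k^3 - 10.6693*k^2 - 5.2308*k + 9.5904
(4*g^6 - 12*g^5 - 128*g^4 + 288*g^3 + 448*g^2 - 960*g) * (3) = 12*g^6 - 36*g^5 - 384*g^4 + 864*g^3 + 1344*g^2 - 2880*g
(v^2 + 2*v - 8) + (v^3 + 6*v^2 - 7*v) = v^3 + 7*v^2 - 5*v - 8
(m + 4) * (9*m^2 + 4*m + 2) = 9*m^3 + 40*m^2 + 18*m + 8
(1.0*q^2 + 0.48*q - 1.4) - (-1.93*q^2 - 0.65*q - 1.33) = 2.93*q^2 + 1.13*q - 0.0699999999999998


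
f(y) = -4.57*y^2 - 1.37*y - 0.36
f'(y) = -9.14*y - 1.37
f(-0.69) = -1.59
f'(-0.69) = 4.94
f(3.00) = -45.60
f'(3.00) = -28.79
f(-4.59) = -90.35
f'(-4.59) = 40.58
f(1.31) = -10.00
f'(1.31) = -13.34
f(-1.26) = -5.89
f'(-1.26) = 10.15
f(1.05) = -6.84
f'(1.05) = -10.97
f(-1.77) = -12.25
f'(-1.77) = 14.81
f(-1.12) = -4.56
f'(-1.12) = 8.87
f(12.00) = -674.88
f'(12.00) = -111.05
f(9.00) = -382.86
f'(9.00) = -83.63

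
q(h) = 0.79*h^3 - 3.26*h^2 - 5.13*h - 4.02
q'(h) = 2.37*h^2 - 6.52*h - 5.13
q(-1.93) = -11.94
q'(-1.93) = 16.28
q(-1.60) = -7.39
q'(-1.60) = 11.37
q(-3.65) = -67.14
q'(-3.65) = 50.24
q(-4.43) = -113.95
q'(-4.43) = 70.26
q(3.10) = -27.72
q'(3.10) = -2.57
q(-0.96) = -2.80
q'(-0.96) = 3.31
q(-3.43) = -56.66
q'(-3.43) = 45.12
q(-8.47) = -674.48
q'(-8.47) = 220.12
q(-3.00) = -39.30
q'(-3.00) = 35.76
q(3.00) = -27.42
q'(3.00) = -3.36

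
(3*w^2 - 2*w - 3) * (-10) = -30*w^2 + 20*w + 30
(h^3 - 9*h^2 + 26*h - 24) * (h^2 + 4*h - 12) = h^5 - 5*h^4 - 22*h^3 + 188*h^2 - 408*h + 288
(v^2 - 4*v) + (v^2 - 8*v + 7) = 2*v^2 - 12*v + 7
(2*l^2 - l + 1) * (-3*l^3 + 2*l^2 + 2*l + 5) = -6*l^5 + 7*l^4 - l^3 + 10*l^2 - 3*l + 5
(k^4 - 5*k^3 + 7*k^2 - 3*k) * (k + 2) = k^5 - 3*k^4 - 3*k^3 + 11*k^2 - 6*k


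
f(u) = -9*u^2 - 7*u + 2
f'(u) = -18*u - 7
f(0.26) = -0.43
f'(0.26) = -11.68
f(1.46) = -27.40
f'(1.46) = -33.28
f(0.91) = -11.82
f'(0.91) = -23.38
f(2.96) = -97.57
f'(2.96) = -60.28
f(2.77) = -86.45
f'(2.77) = -56.86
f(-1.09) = -1.06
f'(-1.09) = 12.62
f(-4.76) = -168.60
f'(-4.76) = 78.68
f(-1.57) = -9.19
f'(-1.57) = 21.26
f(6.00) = -364.00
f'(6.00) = -115.00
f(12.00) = -1378.00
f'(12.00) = -223.00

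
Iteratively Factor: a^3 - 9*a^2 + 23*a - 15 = (a - 3)*(a^2 - 6*a + 5) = (a - 5)*(a - 3)*(a - 1)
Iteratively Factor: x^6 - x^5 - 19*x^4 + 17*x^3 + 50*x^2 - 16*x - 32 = (x + 1)*(x^5 - 2*x^4 - 17*x^3 + 34*x^2 + 16*x - 32) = (x + 1)^2*(x^4 - 3*x^3 - 14*x^2 + 48*x - 32) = (x - 2)*(x + 1)^2*(x^3 - x^2 - 16*x + 16) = (x - 4)*(x - 2)*(x + 1)^2*(x^2 + 3*x - 4) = (x - 4)*(x - 2)*(x + 1)^2*(x + 4)*(x - 1)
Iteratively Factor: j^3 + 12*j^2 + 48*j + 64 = (j + 4)*(j^2 + 8*j + 16) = (j + 4)^2*(j + 4)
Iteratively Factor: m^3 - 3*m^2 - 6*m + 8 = (m + 2)*(m^2 - 5*m + 4) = (m - 4)*(m + 2)*(m - 1)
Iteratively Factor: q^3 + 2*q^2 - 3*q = (q - 1)*(q^2 + 3*q) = q*(q - 1)*(q + 3)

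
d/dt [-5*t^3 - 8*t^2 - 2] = t*(-15*t - 16)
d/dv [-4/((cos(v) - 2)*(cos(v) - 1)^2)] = 4*(5 - 3*cos(v))*sin(v)/((cos(v) - 2)^2*(cos(v) - 1)^3)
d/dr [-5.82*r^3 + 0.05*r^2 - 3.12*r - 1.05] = -17.46*r^2 + 0.1*r - 3.12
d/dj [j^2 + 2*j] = 2*j + 2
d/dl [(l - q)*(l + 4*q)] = 2*l + 3*q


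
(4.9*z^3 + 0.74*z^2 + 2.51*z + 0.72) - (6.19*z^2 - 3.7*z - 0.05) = 4.9*z^3 - 5.45*z^2 + 6.21*z + 0.77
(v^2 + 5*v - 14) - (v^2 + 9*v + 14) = -4*v - 28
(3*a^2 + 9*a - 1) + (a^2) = 4*a^2 + 9*a - 1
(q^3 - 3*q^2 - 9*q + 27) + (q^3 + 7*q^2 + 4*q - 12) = 2*q^3 + 4*q^2 - 5*q + 15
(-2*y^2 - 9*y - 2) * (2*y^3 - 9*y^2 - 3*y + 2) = -4*y^5 + 83*y^3 + 41*y^2 - 12*y - 4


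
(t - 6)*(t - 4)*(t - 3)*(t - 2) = t^4 - 15*t^3 + 80*t^2 - 180*t + 144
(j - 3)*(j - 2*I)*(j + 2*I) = j^3 - 3*j^2 + 4*j - 12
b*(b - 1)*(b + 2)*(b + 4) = b^4 + 5*b^3 + 2*b^2 - 8*b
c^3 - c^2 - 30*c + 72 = (c - 4)*(c - 3)*(c + 6)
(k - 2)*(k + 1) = k^2 - k - 2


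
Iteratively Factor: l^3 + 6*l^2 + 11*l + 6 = (l + 2)*(l^2 + 4*l + 3) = (l + 2)*(l + 3)*(l + 1)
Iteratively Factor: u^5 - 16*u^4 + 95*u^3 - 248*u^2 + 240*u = (u - 4)*(u^4 - 12*u^3 + 47*u^2 - 60*u) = (u - 4)^2*(u^3 - 8*u^2 + 15*u) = u*(u - 4)^2*(u^2 - 8*u + 15) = u*(u - 5)*(u - 4)^2*(u - 3)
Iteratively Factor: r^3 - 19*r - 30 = (r - 5)*(r^2 + 5*r + 6) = (r - 5)*(r + 3)*(r + 2)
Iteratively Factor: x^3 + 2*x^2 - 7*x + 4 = (x + 4)*(x^2 - 2*x + 1) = (x - 1)*(x + 4)*(x - 1)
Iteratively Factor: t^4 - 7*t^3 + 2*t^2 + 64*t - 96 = (t - 2)*(t^3 - 5*t^2 - 8*t + 48) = (t - 4)*(t - 2)*(t^2 - t - 12) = (t - 4)*(t - 2)*(t + 3)*(t - 4)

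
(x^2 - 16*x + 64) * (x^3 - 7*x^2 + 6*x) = x^5 - 23*x^4 + 182*x^3 - 544*x^2 + 384*x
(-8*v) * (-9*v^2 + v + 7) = 72*v^3 - 8*v^2 - 56*v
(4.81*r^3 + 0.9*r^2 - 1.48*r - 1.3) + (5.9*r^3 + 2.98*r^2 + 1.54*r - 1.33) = 10.71*r^3 + 3.88*r^2 + 0.0600000000000001*r - 2.63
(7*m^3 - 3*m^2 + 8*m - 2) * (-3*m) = -21*m^4 + 9*m^3 - 24*m^2 + 6*m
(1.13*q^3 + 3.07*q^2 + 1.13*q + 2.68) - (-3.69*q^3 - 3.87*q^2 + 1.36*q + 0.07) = 4.82*q^3 + 6.94*q^2 - 0.23*q + 2.61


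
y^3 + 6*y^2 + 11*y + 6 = (y + 1)*(y + 2)*(y + 3)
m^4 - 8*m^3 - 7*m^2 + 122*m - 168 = (m - 7)*(m - 3)*(m - 2)*(m + 4)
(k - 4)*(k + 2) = k^2 - 2*k - 8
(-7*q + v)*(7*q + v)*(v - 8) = -49*q^2*v + 392*q^2 + v^3 - 8*v^2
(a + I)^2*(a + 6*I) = a^3 + 8*I*a^2 - 13*a - 6*I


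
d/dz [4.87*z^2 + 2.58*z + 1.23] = 9.74*z + 2.58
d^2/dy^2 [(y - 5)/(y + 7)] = -24/(y + 7)^3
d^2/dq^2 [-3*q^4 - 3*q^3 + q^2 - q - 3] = -36*q^2 - 18*q + 2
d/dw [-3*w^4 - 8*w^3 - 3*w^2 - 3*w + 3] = -12*w^3 - 24*w^2 - 6*w - 3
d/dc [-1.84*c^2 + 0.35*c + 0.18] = 0.35 - 3.68*c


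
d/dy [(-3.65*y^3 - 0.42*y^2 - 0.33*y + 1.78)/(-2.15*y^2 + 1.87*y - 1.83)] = (7.8475*y^4 - 13.651*y^3 + 18.5436*y^2 + 9.1912*y - 2.7247)/(4.6225*y^4 - 8.041*y^3 + 11.3659*y^2 - 6.8442*y + 3.3489)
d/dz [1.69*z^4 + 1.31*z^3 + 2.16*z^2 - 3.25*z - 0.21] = 6.76*z^3 + 3.93*z^2 + 4.32*z - 3.25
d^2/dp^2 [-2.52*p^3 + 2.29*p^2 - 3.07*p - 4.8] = 4.58 - 15.12*p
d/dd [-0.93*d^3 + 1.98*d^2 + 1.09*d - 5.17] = -2.79*d^2 + 3.96*d + 1.09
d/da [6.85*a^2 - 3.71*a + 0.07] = 13.7*a - 3.71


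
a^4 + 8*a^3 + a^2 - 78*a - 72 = (a - 3)*(a + 1)*(a + 4)*(a + 6)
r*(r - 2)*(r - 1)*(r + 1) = r^4 - 2*r^3 - r^2 + 2*r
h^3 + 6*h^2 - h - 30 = (h - 2)*(h + 3)*(h + 5)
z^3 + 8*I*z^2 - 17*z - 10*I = (z + I)*(z + 2*I)*(z + 5*I)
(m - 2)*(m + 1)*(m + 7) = m^3 + 6*m^2 - 9*m - 14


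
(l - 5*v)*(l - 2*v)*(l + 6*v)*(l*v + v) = l^4*v - l^3*v^2 + l^3*v - 32*l^2*v^3 - l^2*v^2 + 60*l*v^4 - 32*l*v^3 + 60*v^4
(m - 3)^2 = m^2 - 6*m + 9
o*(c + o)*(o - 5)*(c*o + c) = c^2*o^3 - 4*c^2*o^2 - 5*c^2*o + c*o^4 - 4*c*o^3 - 5*c*o^2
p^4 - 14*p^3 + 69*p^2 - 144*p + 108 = (p - 6)*(p - 3)^2*(p - 2)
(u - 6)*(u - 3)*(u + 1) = u^3 - 8*u^2 + 9*u + 18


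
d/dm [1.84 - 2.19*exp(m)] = -2.19*exp(m)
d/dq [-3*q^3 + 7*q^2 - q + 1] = -9*q^2 + 14*q - 1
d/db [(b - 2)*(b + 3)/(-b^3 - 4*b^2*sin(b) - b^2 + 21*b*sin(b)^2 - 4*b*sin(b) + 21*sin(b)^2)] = ((b - 2)*(b + 3)*(4*b^2*cos(b) + 3*b^2 + 8*b*sin(b) - 21*b*sin(2*b) + 4*b*cos(b) + 2*b - 21*sin(b)^2 + 4*sin(b) - 21*sin(2*b)) - (2*b + 1)*(b^3 + 4*b^2*sin(b) + b^2 - 21*b*sin(b)^2 + 4*b*sin(b) - 21*sin(b)^2))/((b + 1)^2*(b - 3*sin(b))^2*(b + 7*sin(b))^2)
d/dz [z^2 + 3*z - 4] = 2*z + 3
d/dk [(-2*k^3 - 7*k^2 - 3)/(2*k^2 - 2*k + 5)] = 2*(-2*k^4 + 4*k^3 - 8*k^2 - 29*k - 3)/(4*k^4 - 8*k^3 + 24*k^2 - 20*k + 25)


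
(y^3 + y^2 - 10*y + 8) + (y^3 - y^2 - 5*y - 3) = 2*y^3 - 15*y + 5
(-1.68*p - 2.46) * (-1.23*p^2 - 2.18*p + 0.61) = 2.0664*p^3 + 6.6882*p^2 + 4.338*p - 1.5006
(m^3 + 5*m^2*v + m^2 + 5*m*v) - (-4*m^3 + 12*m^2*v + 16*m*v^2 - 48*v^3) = 5*m^3 - 7*m^2*v + m^2 - 16*m*v^2 + 5*m*v + 48*v^3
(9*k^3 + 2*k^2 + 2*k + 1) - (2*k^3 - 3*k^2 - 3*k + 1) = 7*k^3 + 5*k^2 + 5*k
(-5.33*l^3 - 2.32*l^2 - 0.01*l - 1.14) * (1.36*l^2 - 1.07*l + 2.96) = -7.2488*l^5 + 2.5479*l^4 - 13.308*l^3 - 8.4069*l^2 + 1.1902*l - 3.3744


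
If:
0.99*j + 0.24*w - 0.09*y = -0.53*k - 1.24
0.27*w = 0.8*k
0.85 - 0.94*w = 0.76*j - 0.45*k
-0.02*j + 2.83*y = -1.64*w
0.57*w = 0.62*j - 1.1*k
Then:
No Solution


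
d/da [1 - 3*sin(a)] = -3*cos(a)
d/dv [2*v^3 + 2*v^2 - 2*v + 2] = 6*v^2 + 4*v - 2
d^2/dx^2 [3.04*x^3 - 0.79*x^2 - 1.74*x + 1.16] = 18.24*x - 1.58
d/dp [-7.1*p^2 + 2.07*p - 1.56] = 2.07 - 14.2*p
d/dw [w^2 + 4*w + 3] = 2*w + 4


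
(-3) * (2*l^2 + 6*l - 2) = -6*l^2 - 18*l + 6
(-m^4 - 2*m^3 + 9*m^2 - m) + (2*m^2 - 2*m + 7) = -m^4 - 2*m^3 + 11*m^2 - 3*m + 7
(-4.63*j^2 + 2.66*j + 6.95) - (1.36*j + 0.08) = -4.63*j^2 + 1.3*j + 6.87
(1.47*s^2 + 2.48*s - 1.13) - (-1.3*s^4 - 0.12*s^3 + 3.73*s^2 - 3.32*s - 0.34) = 1.3*s^4 + 0.12*s^3 - 2.26*s^2 + 5.8*s - 0.79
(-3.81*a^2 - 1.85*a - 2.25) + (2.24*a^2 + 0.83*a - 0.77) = -1.57*a^2 - 1.02*a - 3.02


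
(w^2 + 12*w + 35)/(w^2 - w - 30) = (w + 7)/(w - 6)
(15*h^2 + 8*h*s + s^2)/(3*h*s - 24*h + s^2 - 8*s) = (5*h + s)/(s - 8)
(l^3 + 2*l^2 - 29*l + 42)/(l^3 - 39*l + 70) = (l - 3)/(l - 5)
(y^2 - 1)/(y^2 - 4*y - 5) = (y - 1)/(y - 5)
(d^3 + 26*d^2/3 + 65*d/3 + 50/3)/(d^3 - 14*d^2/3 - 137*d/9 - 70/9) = 3*(d^2 + 7*d + 10)/(3*d^2 - 19*d - 14)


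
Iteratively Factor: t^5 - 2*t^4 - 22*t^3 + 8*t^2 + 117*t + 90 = (t + 3)*(t^4 - 5*t^3 - 7*t^2 + 29*t + 30) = (t + 2)*(t + 3)*(t^3 - 7*t^2 + 7*t + 15) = (t - 3)*(t + 2)*(t + 3)*(t^2 - 4*t - 5) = (t - 5)*(t - 3)*(t + 2)*(t + 3)*(t + 1)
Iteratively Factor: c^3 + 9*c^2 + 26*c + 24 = (c + 2)*(c^2 + 7*c + 12) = (c + 2)*(c + 3)*(c + 4)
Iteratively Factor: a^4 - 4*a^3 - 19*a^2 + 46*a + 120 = (a - 5)*(a^3 + a^2 - 14*a - 24) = (a - 5)*(a + 2)*(a^2 - a - 12) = (a - 5)*(a + 2)*(a + 3)*(a - 4)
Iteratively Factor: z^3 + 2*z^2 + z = (z + 1)*(z^2 + z) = z*(z + 1)*(z + 1)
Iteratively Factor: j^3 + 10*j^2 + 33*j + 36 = (j + 3)*(j^2 + 7*j + 12) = (j + 3)*(j + 4)*(j + 3)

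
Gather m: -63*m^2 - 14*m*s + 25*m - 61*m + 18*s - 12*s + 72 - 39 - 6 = -63*m^2 + m*(-14*s - 36) + 6*s + 27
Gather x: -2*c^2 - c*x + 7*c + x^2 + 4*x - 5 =-2*c^2 + 7*c + x^2 + x*(4 - c) - 5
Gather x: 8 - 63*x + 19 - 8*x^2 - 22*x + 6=-8*x^2 - 85*x + 33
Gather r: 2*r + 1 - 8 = 2*r - 7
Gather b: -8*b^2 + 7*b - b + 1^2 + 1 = -8*b^2 + 6*b + 2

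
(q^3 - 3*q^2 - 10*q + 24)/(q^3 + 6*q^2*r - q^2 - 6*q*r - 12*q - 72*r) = (q - 2)/(q + 6*r)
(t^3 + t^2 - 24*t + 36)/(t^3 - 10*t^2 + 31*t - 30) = (t + 6)/(t - 5)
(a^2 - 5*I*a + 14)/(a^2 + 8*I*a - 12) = (a - 7*I)/(a + 6*I)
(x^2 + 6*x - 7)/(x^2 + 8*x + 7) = (x - 1)/(x + 1)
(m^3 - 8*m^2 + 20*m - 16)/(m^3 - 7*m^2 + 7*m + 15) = (m^3 - 8*m^2 + 20*m - 16)/(m^3 - 7*m^2 + 7*m + 15)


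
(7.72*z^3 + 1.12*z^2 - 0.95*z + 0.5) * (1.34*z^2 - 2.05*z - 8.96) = 10.3448*z^5 - 14.3252*z^4 - 72.7402*z^3 - 7.4177*z^2 + 7.487*z - 4.48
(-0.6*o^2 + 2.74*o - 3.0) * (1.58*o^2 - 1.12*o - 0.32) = -0.948*o^4 + 5.0012*o^3 - 7.6168*o^2 + 2.4832*o + 0.96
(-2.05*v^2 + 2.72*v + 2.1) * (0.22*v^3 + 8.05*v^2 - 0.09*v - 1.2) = -0.451*v^5 - 15.9041*v^4 + 22.5425*v^3 + 19.1202*v^2 - 3.453*v - 2.52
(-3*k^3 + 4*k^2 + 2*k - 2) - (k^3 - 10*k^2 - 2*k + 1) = -4*k^3 + 14*k^2 + 4*k - 3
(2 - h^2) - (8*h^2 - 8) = 10 - 9*h^2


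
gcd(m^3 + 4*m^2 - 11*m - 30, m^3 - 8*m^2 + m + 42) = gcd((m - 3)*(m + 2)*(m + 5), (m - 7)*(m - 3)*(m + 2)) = m^2 - m - 6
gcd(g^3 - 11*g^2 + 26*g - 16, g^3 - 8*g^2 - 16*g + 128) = g - 8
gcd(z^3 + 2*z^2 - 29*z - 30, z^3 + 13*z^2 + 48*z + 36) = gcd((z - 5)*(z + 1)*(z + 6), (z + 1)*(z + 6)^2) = z^2 + 7*z + 6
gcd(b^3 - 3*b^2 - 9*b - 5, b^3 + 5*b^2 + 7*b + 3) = b^2 + 2*b + 1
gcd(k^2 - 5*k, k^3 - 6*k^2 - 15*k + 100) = k - 5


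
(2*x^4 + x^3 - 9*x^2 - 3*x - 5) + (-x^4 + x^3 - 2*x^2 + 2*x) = x^4 + 2*x^3 - 11*x^2 - x - 5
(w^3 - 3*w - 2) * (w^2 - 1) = w^5 - 4*w^3 - 2*w^2 + 3*w + 2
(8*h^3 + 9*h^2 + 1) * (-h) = -8*h^4 - 9*h^3 - h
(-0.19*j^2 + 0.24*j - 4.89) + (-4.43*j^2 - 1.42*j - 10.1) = -4.62*j^2 - 1.18*j - 14.99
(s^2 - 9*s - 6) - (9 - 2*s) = s^2 - 7*s - 15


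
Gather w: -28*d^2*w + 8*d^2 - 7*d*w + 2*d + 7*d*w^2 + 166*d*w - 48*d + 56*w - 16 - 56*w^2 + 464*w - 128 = 8*d^2 - 46*d + w^2*(7*d - 56) + w*(-28*d^2 + 159*d + 520) - 144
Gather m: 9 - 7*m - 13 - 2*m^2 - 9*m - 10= -2*m^2 - 16*m - 14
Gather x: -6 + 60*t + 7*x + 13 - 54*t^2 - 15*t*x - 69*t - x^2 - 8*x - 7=-54*t^2 - 9*t - x^2 + x*(-15*t - 1)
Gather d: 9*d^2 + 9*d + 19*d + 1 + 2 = 9*d^2 + 28*d + 3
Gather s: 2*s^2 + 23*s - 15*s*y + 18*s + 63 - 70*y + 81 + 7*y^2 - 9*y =2*s^2 + s*(41 - 15*y) + 7*y^2 - 79*y + 144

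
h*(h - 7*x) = h^2 - 7*h*x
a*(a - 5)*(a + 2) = a^3 - 3*a^2 - 10*a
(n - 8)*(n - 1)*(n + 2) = n^3 - 7*n^2 - 10*n + 16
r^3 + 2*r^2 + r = r*(r + 1)^2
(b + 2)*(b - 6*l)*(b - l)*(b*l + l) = b^4*l - 7*b^3*l^2 + 3*b^3*l + 6*b^2*l^3 - 21*b^2*l^2 + 2*b^2*l + 18*b*l^3 - 14*b*l^2 + 12*l^3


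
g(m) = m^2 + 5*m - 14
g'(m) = 2*m + 5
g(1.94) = -0.54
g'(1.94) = 8.88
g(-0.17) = -14.82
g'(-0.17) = 4.66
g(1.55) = -3.85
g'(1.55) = 8.10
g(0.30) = -12.41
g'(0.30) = 5.60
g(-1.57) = -19.39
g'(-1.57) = 1.86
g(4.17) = 24.24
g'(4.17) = 13.34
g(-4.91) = -14.44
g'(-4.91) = -4.82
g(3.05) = 10.55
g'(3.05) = 11.10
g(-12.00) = 70.00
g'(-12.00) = -19.00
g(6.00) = 52.00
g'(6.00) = 17.00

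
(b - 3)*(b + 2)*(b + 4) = b^3 + 3*b^2 - 10*b - 24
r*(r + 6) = r^2 + 6*r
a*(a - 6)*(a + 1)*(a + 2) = a^4 - 3*a^3 - 16*a^2 - 12*a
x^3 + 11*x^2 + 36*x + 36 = (x + 2)*(x + 3)*(x + 6)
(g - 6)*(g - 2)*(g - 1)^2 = g^4 - 10*g^3 + 29*g^2 - 32*g + 12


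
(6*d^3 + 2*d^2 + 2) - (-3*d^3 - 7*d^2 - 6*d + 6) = 9*d^3 + 9*d^2 + 6*d - 4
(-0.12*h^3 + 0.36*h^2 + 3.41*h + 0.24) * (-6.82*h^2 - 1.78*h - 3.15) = 0.8184*h^5 - 2.2416*h^4 - 23.519*h^3 - 8.8406*h^2 - 11.1687*h - 0.756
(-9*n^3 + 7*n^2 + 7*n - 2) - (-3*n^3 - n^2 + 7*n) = -6*n^3 + 8*n^2 - 2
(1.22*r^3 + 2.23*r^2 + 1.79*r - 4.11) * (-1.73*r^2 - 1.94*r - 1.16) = -2.1106*r^5 - 6.2247*r^4 - 8.8381*r^3 + 1.0509*r^2 + 5.897*r + 4.7676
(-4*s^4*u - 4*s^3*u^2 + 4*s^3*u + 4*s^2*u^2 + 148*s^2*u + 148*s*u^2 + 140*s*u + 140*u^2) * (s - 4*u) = -4*s^5*u + 12*s^4*u^2 + 4*s^4*u + 16*s^3*u^3 - 12*s^3*u^2 + 148*s^3*u - 16*s^2*u^3 - 444*s^2*u^2 + 140*s^2*u - 592*s*u^3 - 420*s*u^2 - 560*u^3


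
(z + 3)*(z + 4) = z^2 + 7*z + 12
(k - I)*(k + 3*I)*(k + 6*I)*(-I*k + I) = -I*k^4 + 8*k^3 + I*k^3 - 8*k^2 + 9*I*k^2 + 18*k - 9*I*k - 18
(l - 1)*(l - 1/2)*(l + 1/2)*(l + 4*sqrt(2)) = l^4 - l^3 + 4*sqrt(2)*l^3 - 4*sqrt(2)*l^2 - l^2/4 - sqrt(2)*l + l/4 + sqrt(2)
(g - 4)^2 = g^2 - 8*g + 16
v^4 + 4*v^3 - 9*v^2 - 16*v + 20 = (v - 2)*(v - 1)*(v + 2)*(v + 5)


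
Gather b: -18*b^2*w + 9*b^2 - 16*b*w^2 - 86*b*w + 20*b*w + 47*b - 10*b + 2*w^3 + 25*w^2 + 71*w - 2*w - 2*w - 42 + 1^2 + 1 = b^2*(9 - 18*w) + b*(-16*w^2 - 66*w + 37) + 2*w^3 + 25*w^2 + 67*w - 40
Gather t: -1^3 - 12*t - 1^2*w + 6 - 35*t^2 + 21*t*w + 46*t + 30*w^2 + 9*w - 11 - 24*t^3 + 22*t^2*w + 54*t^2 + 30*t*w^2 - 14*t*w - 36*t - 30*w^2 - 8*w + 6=-24*t^3 + t^2*(22*w + 19) + t*(30*w^2 + 7*w - 2)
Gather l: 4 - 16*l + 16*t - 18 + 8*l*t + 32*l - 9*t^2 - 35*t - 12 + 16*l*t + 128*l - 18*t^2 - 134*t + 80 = l*(24*t + 144) - 27*t^2 - 153*t + 54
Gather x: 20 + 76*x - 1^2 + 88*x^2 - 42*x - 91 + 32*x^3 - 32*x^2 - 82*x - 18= 32*x^3 + 56*x^2 - 48*x - 90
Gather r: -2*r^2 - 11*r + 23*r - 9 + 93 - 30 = -2*r^2 + 12*r + 54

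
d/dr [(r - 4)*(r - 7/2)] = 2*r - 15/2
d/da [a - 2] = 1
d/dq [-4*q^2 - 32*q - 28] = -8*q - 32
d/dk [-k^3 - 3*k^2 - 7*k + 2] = -3*k^2 - 6*k - 7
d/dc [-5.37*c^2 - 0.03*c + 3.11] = -10.74*c - 0.03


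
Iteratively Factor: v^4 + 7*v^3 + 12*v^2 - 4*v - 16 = (v + 2)*(v^3 + 5*v^2 + 2*v - 8) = (v + 2)^2*(v^2 + 3*v - 4) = (v + 2)^2*(v + 4)*(v - 1)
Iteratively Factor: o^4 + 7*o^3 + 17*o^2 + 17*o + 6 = (o + 3)*(o^3 + 4*o^2 + 5*o + 2) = (o + 2)*(o + 3)*(o^2 + 2*o + 1) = (o + 1)*(o + 2)*(o + 3)*(o + 1)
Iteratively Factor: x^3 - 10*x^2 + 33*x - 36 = (x - 4)*(x^2 - 6*x + 9) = (x - 4)*(x - 3)*(x - 3)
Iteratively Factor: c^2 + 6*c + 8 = (c + 2)*(c + 4)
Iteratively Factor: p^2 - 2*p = (p)*(p - 2)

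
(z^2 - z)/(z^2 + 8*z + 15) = z*(z - 1)/(z^2 + 8*z + 15)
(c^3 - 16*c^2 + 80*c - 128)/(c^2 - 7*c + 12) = (c^2 - 12*c + 32)/(c - 3)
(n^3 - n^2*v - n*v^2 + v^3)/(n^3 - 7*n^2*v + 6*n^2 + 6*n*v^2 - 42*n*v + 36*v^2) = (-n^2 + v^2)/(-n^2 + 6*n*v - 6*n + 36*v)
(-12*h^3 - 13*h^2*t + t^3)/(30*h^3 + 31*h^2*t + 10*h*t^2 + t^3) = (-4*h^2 - 3*h*t + t^2)/(10*h^2 + 7*h*t + t^2)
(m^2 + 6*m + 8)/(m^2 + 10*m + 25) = (m^2 + 6*m + 8)/(m^2 + 10*m + 25)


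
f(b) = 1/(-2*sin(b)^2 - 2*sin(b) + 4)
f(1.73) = 13.24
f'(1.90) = -18.68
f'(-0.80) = -0.03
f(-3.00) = 0.24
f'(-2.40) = 0.03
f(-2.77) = 0.22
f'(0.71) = 1.02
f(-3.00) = 0.24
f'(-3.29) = -0.19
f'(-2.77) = -0.03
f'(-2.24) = 0.04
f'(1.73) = -165.21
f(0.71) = 0.54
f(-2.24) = 0.23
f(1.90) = 3.16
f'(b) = (4*sin(b)*cos(b) + 2*cos(b))/(-2*sin(b)^2 - 2*sin(b) + 4)^2 = (2*sin(b) + 1)*cos(b)/(2*(sin(b)^2 + sin(b) - 2)^2)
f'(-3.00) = -0.08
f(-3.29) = 0.27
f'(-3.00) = -0.08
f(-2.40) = 0.23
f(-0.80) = 0.23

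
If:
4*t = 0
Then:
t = 0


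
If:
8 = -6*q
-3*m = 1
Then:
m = -1/3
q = -4/3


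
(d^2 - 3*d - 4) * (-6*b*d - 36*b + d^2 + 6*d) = -6*b*d^3 - 18*b*d^2 + 132*b*d + 144*b + d^4 + 3*d^3 - 22*d^2 - 24*d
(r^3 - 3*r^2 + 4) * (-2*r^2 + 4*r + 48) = -2*r^5 + 10*r^4 + 36*r^3 - 152*r^2 + 16*r + 192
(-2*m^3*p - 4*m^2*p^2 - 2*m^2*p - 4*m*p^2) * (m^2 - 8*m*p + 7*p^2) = -2*m^5*p + 12*m^4*p^2 - 2*m^4*p + 18*m^3*p^3 + 12*m^3*p^2 - 28*m^2*p^4 + 18*m^2*p^3 - 28*m*p^4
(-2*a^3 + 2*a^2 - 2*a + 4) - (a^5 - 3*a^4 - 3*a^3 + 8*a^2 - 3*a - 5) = -a^5 + 3*a^4 + a^3 - 6*a^2 + a + 9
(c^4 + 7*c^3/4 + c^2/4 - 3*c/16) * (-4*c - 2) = -4*c^5 - 9*c^4 - 9*c^3/2 + c^2/4 + 3*c/8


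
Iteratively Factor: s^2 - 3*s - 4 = (s - 4)*(s + 1)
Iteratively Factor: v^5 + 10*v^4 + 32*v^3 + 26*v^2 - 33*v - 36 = (v + 4)*(v^4 + 6*v^3 + 8*v^2 - 6*v - 9) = (v + 3)*(v + 4)*(v^3 + 3*v^2 - v - 3) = (v + 3)^2*(v + 4)*(v^2 - 1) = (v - 1)*(v + 3)^2*(v + 4)*(v + 1)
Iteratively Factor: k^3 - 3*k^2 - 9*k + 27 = (k + 3)*(k^2 - 6*k + 9) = (k - 3)*(k + 3)*(k - 3)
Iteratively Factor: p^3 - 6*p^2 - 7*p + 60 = (p - 4)*(p^2 - 2*p - 15) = (p - 4)*(p + 3)*(p - 5)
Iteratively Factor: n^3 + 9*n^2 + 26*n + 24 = (n + 4)*(n^2 + 5*n + 6) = (n + 2)*(n + 4)*(n + 3)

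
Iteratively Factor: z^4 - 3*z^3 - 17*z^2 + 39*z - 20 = (z - 1)*(z^3 - 2*z^2 - 19*z + 20) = (z - 5)*(z - 1)*(z^2 + 3*z - 4) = (z - 5)*(z - 1)*(z + 4)*(z - 1)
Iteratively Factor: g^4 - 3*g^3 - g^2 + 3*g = (g - 1)*(g^3 - 2*g^2 - 3*g) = g*(g - 1)*(g^2 - 2*g - 3) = g*(g - 3)*(g - 1)*(g + 1)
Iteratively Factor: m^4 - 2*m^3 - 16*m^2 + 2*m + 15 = (m + 1)*(m^3 - 3*m^2 - 13*m + 15) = (m - 5)*(m + 1)*(m^2 + 2*m - 3) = (m - 5)*(m - 1)*(m + 1)*(m + 3)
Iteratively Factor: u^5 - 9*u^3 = (u)*(u^4 - 9*u^2) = u^2*(u^3 - 9*u) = u^2*(u - 3)*(u^2 + 3*u) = u^2*(u - 3)*(u + 3)*(u)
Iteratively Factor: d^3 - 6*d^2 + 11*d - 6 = (d - 3)*(d^2 - 3*d + 2) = (d - 3)*(d - 2)*(d - 1)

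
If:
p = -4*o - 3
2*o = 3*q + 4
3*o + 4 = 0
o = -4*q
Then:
No Solution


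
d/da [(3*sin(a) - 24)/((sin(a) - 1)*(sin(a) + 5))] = 3*(16*sin(a) + cos(a)^2 + 26)*cos(a)/((sin(a) - 1)^2*(sin(a) + 5)^2)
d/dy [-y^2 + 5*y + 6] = 5 - 2*y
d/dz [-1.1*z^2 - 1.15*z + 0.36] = -2.2*z - 1.15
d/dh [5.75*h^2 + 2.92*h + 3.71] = 11.5*h + 2.92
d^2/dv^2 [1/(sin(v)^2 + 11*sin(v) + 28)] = (-4*sin(v)^4 - 33*sin(v)^3 - 3*sin(v)^2 + 374*sin(v) + 186)/(sin(v)^2 + 11*sin(v) + 28)^3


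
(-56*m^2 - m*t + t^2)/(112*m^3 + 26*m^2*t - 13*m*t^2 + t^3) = (7*m + t)/(-14*m^2 - 5*m*t + t^2)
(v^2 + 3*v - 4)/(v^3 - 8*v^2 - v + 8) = (v + 4)/(v^2 - 7*v - 8)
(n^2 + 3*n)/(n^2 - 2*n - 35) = n*(n + 3)/(n^2 - 2*n - 35)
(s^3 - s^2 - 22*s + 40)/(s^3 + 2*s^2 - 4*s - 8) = (s^2 + s - 20)/(s^2 + 4*s + 4)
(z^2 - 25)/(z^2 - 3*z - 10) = (z + 5)/(z + 2)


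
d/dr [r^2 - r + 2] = 2*r - 1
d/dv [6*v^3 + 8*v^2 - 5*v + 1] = 18*v^2 + 16*v - 5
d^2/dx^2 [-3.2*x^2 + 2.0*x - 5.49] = -6.40000000000000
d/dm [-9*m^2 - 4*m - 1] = -18*m - 4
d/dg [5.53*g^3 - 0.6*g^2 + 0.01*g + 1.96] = 16.59*g^2 - 1.2*g + 0.01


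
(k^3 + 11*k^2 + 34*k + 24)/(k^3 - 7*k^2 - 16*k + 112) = (k^2 + 7*k + 6)/(k^2 - 11*k + 28)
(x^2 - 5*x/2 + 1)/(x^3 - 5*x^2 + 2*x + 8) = (x - 1/2)/(x^2 - 3*x - 4)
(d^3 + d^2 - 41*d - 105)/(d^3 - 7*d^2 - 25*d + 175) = (d + 3)/(d - 5)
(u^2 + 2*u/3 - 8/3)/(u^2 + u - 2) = (u - 4/3)/(u - 1)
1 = 1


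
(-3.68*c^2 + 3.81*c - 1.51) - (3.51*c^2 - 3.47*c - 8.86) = -7.19*c^2 + 7.28*c + 7.35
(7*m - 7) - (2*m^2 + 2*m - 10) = -2*m^2 + 5*m + 3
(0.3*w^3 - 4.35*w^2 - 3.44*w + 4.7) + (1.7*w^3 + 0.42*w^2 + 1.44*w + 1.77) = 2.0*w^3 - 3.93*w^2 - 2.0*w + 6.47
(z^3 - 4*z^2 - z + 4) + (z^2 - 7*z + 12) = z^3 - 3*z^2 - 8*z + 16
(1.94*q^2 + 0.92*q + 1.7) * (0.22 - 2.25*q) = -4.365*q^3 - 1.6432*q^2 - 3.6226*q + 0.374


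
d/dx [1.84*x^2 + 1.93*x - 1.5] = 3.68*x + 1.93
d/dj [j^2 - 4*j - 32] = 2*j - 4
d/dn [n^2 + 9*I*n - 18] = 2*n + 9*I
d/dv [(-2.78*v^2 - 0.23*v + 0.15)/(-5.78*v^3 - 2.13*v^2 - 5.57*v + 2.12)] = (-16.0684*v^4 - 2.6588*v^3 + 17.5957*v^2 - 11.1482*v + 0.3479)/(33.4084*v^6 + 24.6228*v^5 + 68.9261*v^4 - 0.779*v^3 + 21.9937*v^2 - 23.6168*v + 4.4944)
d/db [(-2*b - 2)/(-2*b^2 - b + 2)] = 2*(2*b^2 + b - (b + 1)*(4*b + 1) - 2)/(2*b^2 + b - 2)^2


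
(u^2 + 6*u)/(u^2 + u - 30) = u/(u - 5)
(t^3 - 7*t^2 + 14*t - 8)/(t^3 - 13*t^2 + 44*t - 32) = (t - 2)/(t - 8)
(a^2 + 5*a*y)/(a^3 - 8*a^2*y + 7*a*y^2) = (a + 5*y)/(a^2 - 8*a*y + 7*y^2)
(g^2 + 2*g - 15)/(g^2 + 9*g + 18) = (g^2 + 2*g - 15)/(g^2 + 9*g + 18)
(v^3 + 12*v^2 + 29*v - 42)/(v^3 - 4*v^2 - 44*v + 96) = (v^2 + 6*v - 7)/(v^2 - 10*v + 16)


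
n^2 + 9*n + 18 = (n + 3)*(n + 6)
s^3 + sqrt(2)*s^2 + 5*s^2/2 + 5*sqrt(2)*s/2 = s*(s + 5/2)*(s + sqrt(2))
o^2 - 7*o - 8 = (o - 8)*(o + 1)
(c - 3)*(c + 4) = c^2 + c - 12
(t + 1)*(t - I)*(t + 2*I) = t^3 + t^2 + I*t^2 + 2*t + I*t + 2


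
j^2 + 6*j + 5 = (j + 1)*(j + 5)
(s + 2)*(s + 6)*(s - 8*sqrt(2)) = s^3 - 8*sqrt(2)*s^2 + 8*s^2 - 64*sqrt(2)*s + 12*s - 96*sqrt(2)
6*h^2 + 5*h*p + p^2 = (2*h + p)*(3*h + p)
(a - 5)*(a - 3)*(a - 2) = a^3 - 10*a^2 + 31*a - 30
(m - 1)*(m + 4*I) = m^2 - m + 4*I*m - 4*I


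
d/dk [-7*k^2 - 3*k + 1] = -14*k - 3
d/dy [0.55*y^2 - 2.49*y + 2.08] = 1.1*y - 2.49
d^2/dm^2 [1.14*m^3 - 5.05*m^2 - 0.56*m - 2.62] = 6.84*m - 10.1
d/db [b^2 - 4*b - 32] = 2*b - 4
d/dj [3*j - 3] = 3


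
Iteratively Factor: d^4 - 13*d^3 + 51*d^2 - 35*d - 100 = (d - 5)*(d^3 - 8*d^2 + 11*d + 20) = (d - 5)*(d + 1)*(d^2 - 9*d + 20) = (d - 5)*(d - 4)*(d + 1)*(d - 5)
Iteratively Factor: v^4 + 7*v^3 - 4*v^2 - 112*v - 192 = (v + 4)*(v^3 + 3*v^2 - 16*v - 48) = (v + 4)^2*(v^2 - v - 12) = (v - 4)*(v + 4)^2*(v + 3)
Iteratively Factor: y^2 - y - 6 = (y - 3)*(y + 2)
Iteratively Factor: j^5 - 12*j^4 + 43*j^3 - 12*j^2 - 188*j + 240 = (j + 2)*(j^4 - 14*j^3 + 71*j^2 - 154*j + 120) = (j - 5)*(j + 2)*(j^3 - 9*j^2 + 26*j - 24) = (j - 5)*(j - 4)*(j + 2)*(j^2 - 5*j + 6) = (j - 5)*(j - 4)*(j - 3)*(j + 2)*(j - 2)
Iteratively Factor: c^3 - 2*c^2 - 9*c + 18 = (c + 3)*(c^2 - 5*c + 6) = (c - 2)*(c + 3)*(c - 3)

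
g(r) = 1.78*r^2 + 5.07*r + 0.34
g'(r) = 3.56*r + 5.07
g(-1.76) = -3.07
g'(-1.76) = -1.20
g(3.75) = 44.38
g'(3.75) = 18.42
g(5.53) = 82.81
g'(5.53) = 24.76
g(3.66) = 42.74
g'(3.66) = 18.10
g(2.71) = 27.15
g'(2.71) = 14.72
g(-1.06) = -3.03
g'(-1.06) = 1.30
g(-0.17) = -0.47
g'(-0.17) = 4.46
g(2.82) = 28.79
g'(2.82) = 15.11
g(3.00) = 31.57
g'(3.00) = 15.75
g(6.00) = 94.84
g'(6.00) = 26.43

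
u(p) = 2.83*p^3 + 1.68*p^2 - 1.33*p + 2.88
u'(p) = 8.49*p^2 + 3.36*p - 1.33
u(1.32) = 10.56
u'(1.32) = 17.90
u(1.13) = 7.61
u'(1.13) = 13.31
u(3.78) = 174.71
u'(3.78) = 132.68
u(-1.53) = -1.29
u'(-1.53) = 13.40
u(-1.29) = 1.32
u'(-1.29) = 8.46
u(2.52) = 55.49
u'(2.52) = 61.05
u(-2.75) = -39.61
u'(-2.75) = 53.64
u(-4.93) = -288.83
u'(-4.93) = 188.45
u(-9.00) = -1912.14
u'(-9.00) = 656.12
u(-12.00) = -4629.48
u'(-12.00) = 1180.91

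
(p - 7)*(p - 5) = p^2 - 12*p + 35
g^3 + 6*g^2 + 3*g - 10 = (g - 1)*(g + 2)*(g + 5)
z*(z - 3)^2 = z^3 - 6*z^2 + 9*z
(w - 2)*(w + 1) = w^2 - w - 2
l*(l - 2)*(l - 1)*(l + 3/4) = l^4 - 9*l^3/4 - l^2/4 + 3*l/2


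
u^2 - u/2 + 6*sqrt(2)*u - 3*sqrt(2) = (u - 1/2)*(u + 6*sqrt(2))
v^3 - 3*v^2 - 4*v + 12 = (v - 3)*(v - 2)*(v + 2)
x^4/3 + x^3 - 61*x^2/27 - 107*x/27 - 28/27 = (x/3 + 1/3)*(x - 7/3)*(x + 1/3)*(x + 4)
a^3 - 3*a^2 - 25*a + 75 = (a - 5)*(a - 3)*(a + 5)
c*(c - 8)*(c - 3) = c^3 - 11*c^2 + 24*c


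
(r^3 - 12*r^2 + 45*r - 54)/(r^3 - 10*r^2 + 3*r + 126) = (r^2 - 6*r + 9)/(r^2 - 4*r - 21)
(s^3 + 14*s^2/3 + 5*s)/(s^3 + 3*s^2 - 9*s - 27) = s*(3*s + 5)/(3*(s^2 - 9))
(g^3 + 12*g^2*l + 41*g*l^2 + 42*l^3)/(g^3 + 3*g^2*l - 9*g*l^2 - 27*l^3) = (g^2 + 9*g*l + 14*l^2)/(g^2 - 9*l^2)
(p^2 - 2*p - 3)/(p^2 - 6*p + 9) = (p + 1)/(p - 3)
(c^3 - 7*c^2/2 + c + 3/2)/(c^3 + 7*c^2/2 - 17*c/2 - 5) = (c^2 - 4*c + 3)/(c^2 + 3*c - 10)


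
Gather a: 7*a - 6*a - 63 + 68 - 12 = a - 7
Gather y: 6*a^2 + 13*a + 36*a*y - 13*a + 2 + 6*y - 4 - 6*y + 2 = 6*a^2 + 36*a*y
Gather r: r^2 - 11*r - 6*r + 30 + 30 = r^2 - 17*r + 60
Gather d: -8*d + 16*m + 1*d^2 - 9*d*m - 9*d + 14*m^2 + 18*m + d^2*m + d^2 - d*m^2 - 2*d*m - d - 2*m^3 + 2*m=d^2*(m + 2) + d*(-m^2 - 11*m - 18) - 2*m^3 + 14*m^2 + 36*m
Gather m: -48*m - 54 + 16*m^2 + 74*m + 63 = 16*m^2 + 26*m + 9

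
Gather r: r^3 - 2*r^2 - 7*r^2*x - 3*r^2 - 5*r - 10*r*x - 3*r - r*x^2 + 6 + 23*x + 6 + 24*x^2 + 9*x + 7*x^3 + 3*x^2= r^3 + r^2*(-7*x - 5) + r*(-x^2 - 10*x - 8) + 7*x^3 + 27*x^2 + 32*x + 12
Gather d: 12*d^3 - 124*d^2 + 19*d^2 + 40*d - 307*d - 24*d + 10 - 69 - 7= 12*d^3 - 105*d^2 - 291*d - 66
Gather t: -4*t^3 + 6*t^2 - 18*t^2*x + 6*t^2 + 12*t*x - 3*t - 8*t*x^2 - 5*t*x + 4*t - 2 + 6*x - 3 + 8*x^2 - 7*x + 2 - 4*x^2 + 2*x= -4*t^3 + t^2*(12 - 18*x) + t*(-8*x^2 + 7*x + 1) + 4*x^2 + x - 3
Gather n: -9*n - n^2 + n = -n^2 - 8*n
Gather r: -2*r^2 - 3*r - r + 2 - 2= -2*r^2 - 4*r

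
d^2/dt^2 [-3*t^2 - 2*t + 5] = -6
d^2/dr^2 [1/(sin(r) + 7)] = (7*sin(r) + cos(r)^2 + 1)/(sin(r) + 7)^3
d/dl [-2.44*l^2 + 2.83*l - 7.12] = 2.83 - 4.88*l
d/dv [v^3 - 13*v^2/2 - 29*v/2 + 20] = 3*v^2 - 13*v - 29/2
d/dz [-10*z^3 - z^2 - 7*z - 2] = -30*z^2 - 2*z - 7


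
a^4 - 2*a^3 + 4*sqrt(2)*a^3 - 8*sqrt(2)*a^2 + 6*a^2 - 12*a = a*(a - 2)*(a + sqrt(2))*(a + 3*sqrt(2))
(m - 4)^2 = m^2 - 8*m + 16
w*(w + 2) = w^2 + 2*w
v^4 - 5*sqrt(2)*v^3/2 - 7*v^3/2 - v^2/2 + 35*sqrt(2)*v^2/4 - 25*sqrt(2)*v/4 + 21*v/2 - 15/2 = (v - 5/2)*(v - 1)*(v - 3*sqrt(2))*(v + sqrt(2)/2)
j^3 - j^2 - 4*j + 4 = (j - 2)*(j - 1)*(j + 2)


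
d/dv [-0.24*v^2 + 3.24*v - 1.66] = 3.24 - 0.48*v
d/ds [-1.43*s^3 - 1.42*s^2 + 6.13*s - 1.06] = -4.29*s^2 - 2.84*s + 6.13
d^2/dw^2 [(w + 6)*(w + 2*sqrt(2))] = 2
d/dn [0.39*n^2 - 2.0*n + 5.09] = 0.78*n - 2.0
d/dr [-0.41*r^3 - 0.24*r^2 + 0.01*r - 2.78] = -1.23*r^2 - 0.48*r + 0.01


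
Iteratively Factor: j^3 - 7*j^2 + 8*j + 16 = (j - 4)*(j^2 - 3*j - 4) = (j - 4)*(j + 1)*(j - 4)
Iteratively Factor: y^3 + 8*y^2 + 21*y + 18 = (y + 3)*(y^2 + 5*y + 6) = (y + 3)^2*(y + 2)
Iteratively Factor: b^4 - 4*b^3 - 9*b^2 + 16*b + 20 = (b - 2)*(b^3 - 2*b^2 - 13*b - 10) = (b - 5)*(b - 2)*(b^2 + 3*b + 2) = (b - 5)*(b - 2)*(b + 2)*(b + 1)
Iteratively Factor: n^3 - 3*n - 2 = (n - 2)*(n^2 + 2*n + 1) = (n - 2)*(n + 1)*(n + 1)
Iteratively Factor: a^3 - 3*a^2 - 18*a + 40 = (a - 2)*(a^2 - a - 20) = (a - 2)*(a + 4)*(a - 5)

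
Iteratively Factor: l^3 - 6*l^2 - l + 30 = (l - 5)*(l^2 - l - 6) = (l - 5)*(l + 2)*(l - 3)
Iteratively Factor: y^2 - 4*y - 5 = (y - 5)*(y + 1)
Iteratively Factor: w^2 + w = (w + 1)*(w)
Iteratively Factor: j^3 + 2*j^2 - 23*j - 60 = (j + 3)*(j^2 - j - 20) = (j - 5)*(j + 3)*(j + 4)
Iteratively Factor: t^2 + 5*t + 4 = (t + 4)*(t + 1)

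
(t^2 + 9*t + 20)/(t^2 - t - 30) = (t + 4)/(t - 6)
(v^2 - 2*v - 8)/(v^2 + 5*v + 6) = (v - 4)/(v + 3)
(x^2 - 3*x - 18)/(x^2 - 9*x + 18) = (x + 3)/(x - 3)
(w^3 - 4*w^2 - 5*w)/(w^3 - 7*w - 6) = w*(w - 5)/(w^2 - w - 6)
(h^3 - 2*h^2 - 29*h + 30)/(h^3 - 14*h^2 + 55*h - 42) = (h + 5)/(h - 7)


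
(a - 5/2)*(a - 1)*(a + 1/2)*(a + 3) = a^4 - 33*a^2/4 + 7*a/2 + 15/4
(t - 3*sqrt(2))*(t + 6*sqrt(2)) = t^2 + 3*sqrt(2)*t - 36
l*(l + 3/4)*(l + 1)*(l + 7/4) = l^4 + 7*l^3/2 + 61*l^2/16 + 21*l/16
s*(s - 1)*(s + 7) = s^3 + 6*s^2 - 7*s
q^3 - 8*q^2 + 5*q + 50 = (q - 5)^2*(q + 2)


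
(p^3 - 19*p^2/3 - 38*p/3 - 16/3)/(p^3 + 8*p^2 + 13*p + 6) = (3*p^2 - 22*p - 16)/(3*(p^2 + 7*p + 6))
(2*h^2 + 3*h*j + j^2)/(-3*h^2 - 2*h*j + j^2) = (-2*h - j)/(3*h - j)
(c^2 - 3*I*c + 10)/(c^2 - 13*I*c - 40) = (c + 2*I)/(c - 8*I)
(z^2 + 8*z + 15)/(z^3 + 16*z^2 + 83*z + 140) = (z + 3)/(z^2 + 11*z + 28)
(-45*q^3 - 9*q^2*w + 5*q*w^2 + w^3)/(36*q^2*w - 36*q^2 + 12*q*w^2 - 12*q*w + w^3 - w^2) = (-45*q^3 - 9*q^2*w + 5*q*w^2 + w^3)/(36*q^2*w - 36*q^2 + 12*q*w^2 - 12*q*w + w^3 - w^2)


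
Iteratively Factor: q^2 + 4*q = (q)*(q + 4)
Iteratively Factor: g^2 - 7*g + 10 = (g - 2)*(g - 5)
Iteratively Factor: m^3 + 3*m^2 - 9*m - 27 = (m + 3)*(m^2 - 9) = (m - 3)*(m + 3)*(m + 3)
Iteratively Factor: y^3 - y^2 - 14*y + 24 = (y - 3)*(y^2 + 2*y - 8) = (y - 3)*(y - 2)*(y + 4)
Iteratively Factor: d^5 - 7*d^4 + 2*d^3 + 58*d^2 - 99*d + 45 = (d + 3)*(d^4 - 10*d^3 + 32*d^2 - 38*d + 15) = (d - 1)*(d + 3)*(d^3 - 9*d^2 + 23*d - 15) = (d - 5)*(d - 1)*(d + 3)*(d^2 - 4*d + 3) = (d - 5)*(d - 3)*(d - 1)*(d + 3)*(d - 1)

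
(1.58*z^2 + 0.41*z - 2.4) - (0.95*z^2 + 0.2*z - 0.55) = 0.63*z^2 + 0.21*z - 1.85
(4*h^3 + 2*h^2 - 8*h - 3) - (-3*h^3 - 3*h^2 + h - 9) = 7*h^3 + 5*h^2 - 9*h + 6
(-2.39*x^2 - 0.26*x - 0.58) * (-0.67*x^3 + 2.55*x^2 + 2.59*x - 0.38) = 1.6013*x^5 - 5.9203*x^4 - 6.4645*x^3 - 1.2442*x^2 - 1.4034*x + 0.2204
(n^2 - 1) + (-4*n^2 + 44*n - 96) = -3*n^2 + 44*n - 97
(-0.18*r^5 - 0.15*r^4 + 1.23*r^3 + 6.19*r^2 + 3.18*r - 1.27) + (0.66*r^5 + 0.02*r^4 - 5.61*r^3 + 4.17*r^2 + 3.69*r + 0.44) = 0.48*r^5 - 0.13*r^4 - 4.38*r^3 + 10.36*r^2 + 6.87*r - 0.83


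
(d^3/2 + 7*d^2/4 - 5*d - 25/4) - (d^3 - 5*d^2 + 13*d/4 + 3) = -d^3/2 + 27*d^2/4 - 33*d/4 - 37/4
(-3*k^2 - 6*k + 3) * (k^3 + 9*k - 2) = -3*k^5 - 6*k^4 - 24*k^3 - 48*k^2 + 39*k - 6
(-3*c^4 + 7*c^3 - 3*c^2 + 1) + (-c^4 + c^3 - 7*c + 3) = -4*c^4 + 8*c^3 - 3*c^2 - 7*c + 4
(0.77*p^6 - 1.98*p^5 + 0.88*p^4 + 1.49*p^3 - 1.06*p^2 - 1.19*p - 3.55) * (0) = 0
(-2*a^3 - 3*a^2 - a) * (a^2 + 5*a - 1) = -2*a^5 - 13*a^4 - 14*a^3 - 2*a^2 + a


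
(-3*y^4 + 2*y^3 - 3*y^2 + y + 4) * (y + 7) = -3*y^5 - 19*y^4 + 11*y^3 - 20*y^2 + 11*y + 28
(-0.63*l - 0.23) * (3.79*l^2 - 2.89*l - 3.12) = -2.3877*l^3 + 0.949*l^2 + 2.6303*l + 0.7176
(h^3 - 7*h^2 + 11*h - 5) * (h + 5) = h^4 - 2*h^3 - 24*h^2 + 50*h - 25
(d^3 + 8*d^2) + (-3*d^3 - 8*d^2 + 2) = 2 - 2*d^3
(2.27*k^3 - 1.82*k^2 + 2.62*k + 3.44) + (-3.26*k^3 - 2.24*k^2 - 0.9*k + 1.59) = -0.99*k^3 - 4.06*k^2 + 1.72*k + 5.03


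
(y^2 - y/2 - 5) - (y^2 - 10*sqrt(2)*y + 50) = -y/2 + 10*sqrt(2)*y - 55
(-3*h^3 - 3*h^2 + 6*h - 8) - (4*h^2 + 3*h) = -3*h^3 - 7*h^2 + 3*h - 8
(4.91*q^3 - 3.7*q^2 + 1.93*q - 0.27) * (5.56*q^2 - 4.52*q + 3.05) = 27.2996*q^5 - 42.7652*q^4 + 42.4303*q^3 - 21.5098*q^2 + 7.1069*q - 0.8235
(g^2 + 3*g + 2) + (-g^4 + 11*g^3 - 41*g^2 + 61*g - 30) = -g^4 + 11*g^3 - 40*g^2 + 64*g - 28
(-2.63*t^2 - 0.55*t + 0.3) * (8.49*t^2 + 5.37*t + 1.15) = -22.3287*t^4 - 18.7926*t^3 - 3.431*t^2 + 0.9785*t + 0.345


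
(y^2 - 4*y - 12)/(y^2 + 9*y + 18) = (y^2 - 4*y - 12)/(y^2 + 9*y + 18)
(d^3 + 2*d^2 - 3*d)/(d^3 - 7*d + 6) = d/(d - 2)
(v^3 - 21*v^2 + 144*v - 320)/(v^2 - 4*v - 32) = (v^2 - 13*v + 40)/(v + 4)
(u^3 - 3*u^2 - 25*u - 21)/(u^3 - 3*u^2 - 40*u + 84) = (u^2 + 4*u + 3)/(u^2 + 4*u - 12)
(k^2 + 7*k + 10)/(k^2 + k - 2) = (k + 5)/(k - 1)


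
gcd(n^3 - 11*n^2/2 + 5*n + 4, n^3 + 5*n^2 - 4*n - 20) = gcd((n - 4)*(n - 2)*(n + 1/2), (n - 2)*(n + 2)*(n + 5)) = n - 2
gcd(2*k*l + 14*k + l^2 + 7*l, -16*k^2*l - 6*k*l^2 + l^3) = 2*k + l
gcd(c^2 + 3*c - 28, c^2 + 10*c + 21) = c + 7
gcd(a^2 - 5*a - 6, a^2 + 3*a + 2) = a + 1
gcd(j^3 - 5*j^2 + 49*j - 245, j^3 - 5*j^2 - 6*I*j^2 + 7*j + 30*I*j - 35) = j^2 + j*(-5 - 7*I) + 35*I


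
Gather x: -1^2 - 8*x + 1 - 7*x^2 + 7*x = -7*x^2 - x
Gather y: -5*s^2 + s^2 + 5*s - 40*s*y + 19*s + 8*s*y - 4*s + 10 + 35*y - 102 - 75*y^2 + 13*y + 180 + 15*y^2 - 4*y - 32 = -4*s^2 + 20*s - 60*y^2 + y*(44 - 32*s) + 56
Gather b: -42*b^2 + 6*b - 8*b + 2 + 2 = -42*b^2 - 2*b + 4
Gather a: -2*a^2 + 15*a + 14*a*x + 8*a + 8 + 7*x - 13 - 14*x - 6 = -2*a^2 + a*(14*x + 23) - 7*x - 11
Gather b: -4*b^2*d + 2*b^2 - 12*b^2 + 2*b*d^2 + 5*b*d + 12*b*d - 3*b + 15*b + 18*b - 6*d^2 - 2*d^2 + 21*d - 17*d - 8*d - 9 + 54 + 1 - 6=b^2*(-4*d - 10) + b*(2*d^2 + 17*d + 30) - 8*d^2 - 4*d + 40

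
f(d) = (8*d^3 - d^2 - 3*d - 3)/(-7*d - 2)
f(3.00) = -8.48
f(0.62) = 0.53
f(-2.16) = -6.24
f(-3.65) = -16.75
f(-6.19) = -46.46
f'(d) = (24*d^2 - 2*d - 3)/(-7*d - 2) + 7*(8*d^3 - d^2 - 3*d - 3)/(-7*d - 2)^2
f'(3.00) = -6.42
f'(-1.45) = 3.53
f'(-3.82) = 9.17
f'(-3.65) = 8.78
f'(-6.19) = 14.61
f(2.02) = -3.27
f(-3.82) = -18.27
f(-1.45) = -3.08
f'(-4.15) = 9.93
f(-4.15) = -21.43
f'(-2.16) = 5.31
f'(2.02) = -4.21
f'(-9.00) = 21.04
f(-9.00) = -96.54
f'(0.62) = -1.37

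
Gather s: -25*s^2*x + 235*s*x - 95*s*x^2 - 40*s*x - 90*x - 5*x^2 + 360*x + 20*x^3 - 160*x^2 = -25*s^2*x + s*(-95*x^2 + 195*x) + 20*x^3 - 165*x^2 + 270*x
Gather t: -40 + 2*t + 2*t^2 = 2*t^2 + 2*t - 40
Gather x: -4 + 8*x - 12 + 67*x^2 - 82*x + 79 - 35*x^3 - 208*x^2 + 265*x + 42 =-35*x^3 - 141*x^2 + 191*x + 105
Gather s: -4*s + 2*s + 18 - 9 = 9 - 2*s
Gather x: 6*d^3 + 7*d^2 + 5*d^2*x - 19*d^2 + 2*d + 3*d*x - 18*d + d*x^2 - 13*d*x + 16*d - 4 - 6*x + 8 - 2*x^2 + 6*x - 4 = 6*d^3 - 12*d^2 + x^2*(d - 2) + x*(5*d^2 - 10*d)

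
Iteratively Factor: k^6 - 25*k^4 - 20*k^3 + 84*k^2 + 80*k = (k - 2)*(k^5 + 2*k^4 - 21*k^3 - 62*k^2 - 40*k) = (k - 2)*(k + 2)*(k^4 - 21*k^2 - 20*k) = (k - 2)*(k + 2)*(k + 4)*(k^3 - 4*k^2 - 5*k) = k*(k - 2)*(k + 2)*(k + 4)*(k^2 - 4*k - 5) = k*(k - 2)*(k + 1)*(k + 2)*(k + 4)*(k - 5)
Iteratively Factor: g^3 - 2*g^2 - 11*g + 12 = (g + 3)*(g^2 - 5*g + 4) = (g - 4)*(g + 3)*(g - 1)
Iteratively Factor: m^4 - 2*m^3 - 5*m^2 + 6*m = (m)*(m^3 - 2*m^2 - 5*m + 6) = m*(m - 1)*(m^2 - m - 6) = m*(m - 1)*(m + 2)*(m - 3)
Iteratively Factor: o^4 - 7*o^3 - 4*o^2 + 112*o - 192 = (o - 4)*(o^3 - 3*o^2 - 16*o + 48) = (o - 4)^2*(o^2 + o - 12) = (o - 4)^2*(o - 3)*(o + 4)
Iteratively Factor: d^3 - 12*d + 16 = (d + 4)*(d^2 - 4*d + 4) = (d - 2)*(d + 4)*(d - 2)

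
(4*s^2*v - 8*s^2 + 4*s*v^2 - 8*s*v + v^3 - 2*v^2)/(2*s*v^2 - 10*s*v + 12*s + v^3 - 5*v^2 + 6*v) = (2*s + v)/(v - 3)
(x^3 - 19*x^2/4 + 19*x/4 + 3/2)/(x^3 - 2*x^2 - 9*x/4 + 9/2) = (4*x^2 - 11*x - 3)/(4*x^2 - 9)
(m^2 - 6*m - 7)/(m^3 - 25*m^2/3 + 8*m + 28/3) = 3*(m + 1)/(3*m^2 - 4*m - 4)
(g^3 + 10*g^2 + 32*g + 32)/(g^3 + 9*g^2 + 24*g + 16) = (g + 2)/(g + 1)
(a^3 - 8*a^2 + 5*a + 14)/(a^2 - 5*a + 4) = (a^3 - 8*a^2 + 5*a + 14)/(a^2 - 5*a + 4)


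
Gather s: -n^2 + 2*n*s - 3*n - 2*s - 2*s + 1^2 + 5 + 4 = -n^2 - 3*n + s*(2*n - 4) + 10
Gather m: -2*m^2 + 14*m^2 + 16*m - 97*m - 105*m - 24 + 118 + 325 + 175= 12*m^2 - 186*m + 594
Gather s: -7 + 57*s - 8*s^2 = -8*s^2 + 57*s - 7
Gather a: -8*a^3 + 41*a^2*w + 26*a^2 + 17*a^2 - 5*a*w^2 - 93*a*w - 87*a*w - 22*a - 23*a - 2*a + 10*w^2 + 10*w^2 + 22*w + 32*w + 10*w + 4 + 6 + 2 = -8*a^3 + a^2*(41*w + 43) + a*(-5*w^2 - 180*w - 47) + 20*w^2 + 64*w + 12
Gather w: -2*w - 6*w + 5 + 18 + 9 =32 - 8*w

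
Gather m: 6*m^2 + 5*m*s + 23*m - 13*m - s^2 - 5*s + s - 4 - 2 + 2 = 6*m^2 + m*(5*s + 10) - s^2 - 4*s - 4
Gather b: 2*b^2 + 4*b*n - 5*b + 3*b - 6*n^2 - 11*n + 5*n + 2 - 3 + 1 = 2*b^2 + b*(4*n - 2) - 6*n^2 - 6*n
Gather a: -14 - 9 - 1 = -24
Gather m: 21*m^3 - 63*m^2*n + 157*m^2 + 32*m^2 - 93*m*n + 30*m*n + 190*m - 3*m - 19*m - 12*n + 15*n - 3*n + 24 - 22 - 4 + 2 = 21*m^3 + m^2*(189 - 63*n) + m*(168 - 63*n)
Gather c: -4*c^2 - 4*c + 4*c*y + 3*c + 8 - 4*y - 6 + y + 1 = -4*c^2 + c*(4*y - 1) - 3*y + 3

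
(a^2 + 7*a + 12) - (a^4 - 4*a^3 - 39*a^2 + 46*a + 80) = -a^4 + 4*a^3 + 40*a^2 - 39*a - 68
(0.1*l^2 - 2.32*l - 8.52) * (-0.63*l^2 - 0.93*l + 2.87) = -0.063*l^4 + 1.3686*l^3 + 7.8122*l^2 + 1.2652*l - 24.4524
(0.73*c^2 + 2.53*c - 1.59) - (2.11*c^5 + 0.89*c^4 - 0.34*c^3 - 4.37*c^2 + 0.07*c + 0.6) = -2.11*c^5 - 0.89*c^4 + 0.34*c^3 + 5.1*c^2 + 2.46*c - 2.19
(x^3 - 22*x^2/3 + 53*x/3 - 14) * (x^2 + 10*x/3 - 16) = x^5 - 4*x^4 - 205*x^3/9 + 1460*x^2/9 - 988*x/3 + 224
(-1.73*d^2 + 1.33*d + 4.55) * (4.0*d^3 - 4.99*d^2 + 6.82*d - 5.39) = -6.92*d^5 + 13.9527*d^4 - 0.235300000000002*d^3 - 4.3092*d^2 + 23.8623*d - 24.5245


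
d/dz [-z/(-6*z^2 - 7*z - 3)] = 3*(1 - 2*z^2)/(36*z^4 + 84*z^3 + 85*z^2 + 42*z + 9)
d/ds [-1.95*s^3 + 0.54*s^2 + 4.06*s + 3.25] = -5.85*s^2 + 1.08*s + 4.06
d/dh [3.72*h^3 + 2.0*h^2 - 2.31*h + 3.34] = 11.16*h^2 + 4.0*h - 2.31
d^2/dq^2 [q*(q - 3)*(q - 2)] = 6*q - 10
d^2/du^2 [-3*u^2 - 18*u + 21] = -6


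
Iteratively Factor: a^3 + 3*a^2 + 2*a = (a + 1)*(a^2 + 2*a) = a*(a + 1)*(a + 2)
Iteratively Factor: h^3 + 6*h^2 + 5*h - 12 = (h + 3)*(h^2 + 3*h - 4) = (h + 3)*(h + 4)*(h - 1)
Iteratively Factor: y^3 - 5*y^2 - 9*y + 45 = (y - 5)*(y^2 - 9) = (y - 5)*(y - 3)*(y + 3)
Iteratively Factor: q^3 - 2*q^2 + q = (q - 1)*(q^2 - q) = q*(q - 1)*(q - 1)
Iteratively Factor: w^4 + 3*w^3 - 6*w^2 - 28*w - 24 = (w + 2)*(w^3 + w^2 - 8*w - 12) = (w + 2)^2*(w^2 - w - 6) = (w + 2)^3*(w - 3)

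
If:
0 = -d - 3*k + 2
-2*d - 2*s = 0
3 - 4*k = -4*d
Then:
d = -1/16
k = 11/16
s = 1/16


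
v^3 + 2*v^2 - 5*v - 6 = (v - 2)*(v + 1)*(v + 3)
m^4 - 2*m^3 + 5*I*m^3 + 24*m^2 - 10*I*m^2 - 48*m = m*(m - 2)*(m - 3*I)*(m + 8*I)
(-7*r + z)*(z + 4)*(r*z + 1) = -7*r^2*z^2 - 28*r^2*z + r*z^3 + 4*r*z^2 - 7*r*z - 28*r + z^2 + 4*z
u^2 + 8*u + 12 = (u + 2)*(u + 6)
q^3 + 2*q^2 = q^2*(q + 2)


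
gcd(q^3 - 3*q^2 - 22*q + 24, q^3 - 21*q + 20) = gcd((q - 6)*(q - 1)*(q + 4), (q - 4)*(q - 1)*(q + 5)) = q - 1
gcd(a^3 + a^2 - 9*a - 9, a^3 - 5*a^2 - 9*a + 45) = a^2 - 9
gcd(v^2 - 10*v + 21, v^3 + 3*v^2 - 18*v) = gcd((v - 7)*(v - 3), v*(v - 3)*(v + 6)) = v - 3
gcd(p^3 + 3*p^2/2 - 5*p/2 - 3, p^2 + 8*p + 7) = p + 1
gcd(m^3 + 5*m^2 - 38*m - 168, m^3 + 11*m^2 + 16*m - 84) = m + 7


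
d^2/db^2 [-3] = 0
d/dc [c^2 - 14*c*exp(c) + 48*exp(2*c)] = -14*c*exp(c) + 2*c + 96*exp(2*c) - 14*exp(c)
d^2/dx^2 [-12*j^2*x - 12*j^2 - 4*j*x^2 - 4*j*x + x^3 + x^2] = -8*j + 6*x + 2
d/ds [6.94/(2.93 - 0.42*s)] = 2.9148/(0.42*s - 2.93)^2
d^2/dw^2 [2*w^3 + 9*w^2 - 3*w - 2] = 12*w + 18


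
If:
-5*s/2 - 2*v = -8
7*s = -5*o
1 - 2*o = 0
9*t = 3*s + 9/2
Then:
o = 1/2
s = -5/14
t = 8/21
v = 249/56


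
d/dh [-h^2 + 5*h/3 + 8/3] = 5/3 - 2*h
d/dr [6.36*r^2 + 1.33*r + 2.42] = 12.72*r + 1.33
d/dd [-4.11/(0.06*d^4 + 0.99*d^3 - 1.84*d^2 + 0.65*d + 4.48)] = (0.9864*d^3 + 12.2067*d^2 - 15.1248*d + 2.6715)/(0.06*d^4 + 0.99*d^3 - 1.84*d^2 + 0.65*d + 4.48)^2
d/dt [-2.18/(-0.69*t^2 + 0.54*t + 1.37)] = (1.1772 - 3.0084*t)/(-0.69*t^2 + 0.54*t + 1.37)^2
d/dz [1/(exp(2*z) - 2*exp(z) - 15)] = 2*(1 - exp(z))*exp(z)/(-exp(2*z) + 2*exp(z) + 15)^2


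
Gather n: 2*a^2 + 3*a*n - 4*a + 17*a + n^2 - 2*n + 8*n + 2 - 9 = 2*a^2 + 13*a + n^2 + n*(3*a + 6) - 7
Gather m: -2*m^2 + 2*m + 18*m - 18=-2*m^2 + 20*m - 18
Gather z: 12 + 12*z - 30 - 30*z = -18*z - 18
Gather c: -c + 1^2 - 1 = -c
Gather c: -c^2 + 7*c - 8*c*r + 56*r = -c^2 + c*(7 - 8*r) + 56*r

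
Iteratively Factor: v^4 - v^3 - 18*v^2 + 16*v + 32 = (v - 4)*(v^3 + 3*v^2 - 6*v - 8) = (v - 4)*(v + 4)*(v^2 - v - 2) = (v - 4)*(v + 1)*(v + 4)*(v - 2)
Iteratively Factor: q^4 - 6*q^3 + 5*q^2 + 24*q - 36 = (q - 3)*(q^3 - 3*q^2 - 4*q + 12) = (q - 3)^2*(q^2 - 4) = (q - 3)^2*(q - 2)*(q + 2)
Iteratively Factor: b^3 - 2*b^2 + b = (b)*(b^2 - 2*b + 1) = b*(b - 1)*(b - 1)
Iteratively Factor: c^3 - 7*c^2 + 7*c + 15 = (c - 5)*(c^2 - 2*c - 3) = (c - 5)*(c + 1)*(c - 3)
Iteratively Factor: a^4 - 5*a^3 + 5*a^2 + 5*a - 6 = (a - 2)*(a^3 - 3*a^2 - a + 3) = (a - 2)*(a + 1)*(a^2 - 4*a + 3) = (a - 3)*(a - 2)*(a + 1)*(a - 1)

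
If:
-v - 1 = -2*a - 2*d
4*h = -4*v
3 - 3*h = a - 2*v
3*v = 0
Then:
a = 3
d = -5/2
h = 0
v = 0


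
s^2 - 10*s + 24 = (s - 6)*(s - 4)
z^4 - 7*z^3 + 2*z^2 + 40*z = z*(z - 5)*(z - 4)*(z + 2)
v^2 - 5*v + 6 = (v - 3)*(v - 2)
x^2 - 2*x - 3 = (x - 3)*(x + 1)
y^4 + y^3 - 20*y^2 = y^2*(y - 4)*(y + 5)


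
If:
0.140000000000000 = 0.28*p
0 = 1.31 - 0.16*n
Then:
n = 8.19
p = 0.50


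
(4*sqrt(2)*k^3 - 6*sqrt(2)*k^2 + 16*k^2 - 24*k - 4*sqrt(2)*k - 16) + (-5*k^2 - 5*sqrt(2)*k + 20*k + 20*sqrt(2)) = 4*sqrt(2)*k^3 - 6*sqrt(2)*k^2 + 11*k^2 - 9*sqrt(2)*k - 4*k - 16 + 20*sqrt(2)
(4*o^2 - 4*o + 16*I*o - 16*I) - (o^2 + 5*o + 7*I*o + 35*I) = 3*o^2 - 9*o + 9*I*o - 51*I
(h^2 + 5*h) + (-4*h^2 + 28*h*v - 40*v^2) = -3*h^2 + 28*h*v + 5*h - 40*v^2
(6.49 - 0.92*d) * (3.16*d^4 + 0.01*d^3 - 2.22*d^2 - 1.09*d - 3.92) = -2.9072*d^5 + 20.4992*d^4 + 2.1073*d^3 - 13.405*d^2 - 3.4677*d - 25.4408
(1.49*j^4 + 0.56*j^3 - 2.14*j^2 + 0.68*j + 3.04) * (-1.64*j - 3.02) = -2.4436*j^5 - 5.4182*j^4 + 1.8184*j^3 + 5.3476*j^2 - 7.0392*j - 9.1808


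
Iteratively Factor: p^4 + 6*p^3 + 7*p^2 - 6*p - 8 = (p + 2)*(p^3 + 4*p^2 - p - 4) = (p - 1)*(p + 2)*(p^2 + 5*p + 4) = (p - 1)*(p + 1)*(p + 2)*(p + 4)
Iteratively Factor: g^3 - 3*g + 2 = (g - 1)*(g^2 + g - 2) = (g - 1)*(g + 2)*(g - 1)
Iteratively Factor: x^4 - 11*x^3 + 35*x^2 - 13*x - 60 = (x + 1)*(x^3 - 12*x^2 + 47*x - 60) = (x - 3)*(x + 1)*(x^2 - 9*x + 20) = (x - 5)*(x - 3)*(x + 1)*(x - 4)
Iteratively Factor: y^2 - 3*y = (y - 3)*(y)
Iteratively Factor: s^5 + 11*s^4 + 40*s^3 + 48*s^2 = (s)*(s^4 + 11*s^3 + 40*s^2 + 48*s) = s*(s + 4)*(s^3 + 7*s^2 + 12*s) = s*(s + 3)*(s + 4)*(s^2 + 4*s) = s^2*(s + 3)*(s + 4)*(s + 4)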